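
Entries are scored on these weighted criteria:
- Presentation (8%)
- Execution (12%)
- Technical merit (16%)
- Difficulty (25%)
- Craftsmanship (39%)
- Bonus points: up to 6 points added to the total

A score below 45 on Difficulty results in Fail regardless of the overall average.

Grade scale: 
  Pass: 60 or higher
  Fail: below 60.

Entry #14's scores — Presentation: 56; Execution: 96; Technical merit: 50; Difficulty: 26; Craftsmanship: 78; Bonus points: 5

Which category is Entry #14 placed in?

Difficulty score 26 < 45: minimum not met.
Weighted total:
  Presentation 56 × 0.08 = 4.48
  Execution 96 × 0.12 = 11.52
  Technical merit 50 × 0.16 = 8
  Difficulty 26 × 0.25 = 6.5
  Craftsmanship 78 × 0.39 = 30.42
Sum = 60.92
Bonus points: 60.92 + 5 = 65.92
Because the Difficulty minimum was not met, the result is Fail.

Fail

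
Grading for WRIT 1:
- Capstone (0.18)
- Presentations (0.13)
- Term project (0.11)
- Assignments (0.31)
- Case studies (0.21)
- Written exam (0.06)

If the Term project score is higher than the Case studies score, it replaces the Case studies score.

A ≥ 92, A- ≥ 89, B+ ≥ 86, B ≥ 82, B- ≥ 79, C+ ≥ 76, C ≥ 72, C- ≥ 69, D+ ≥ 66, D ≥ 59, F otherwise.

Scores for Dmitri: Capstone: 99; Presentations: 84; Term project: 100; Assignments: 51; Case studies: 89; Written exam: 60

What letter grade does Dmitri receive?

Term project (100) > Case studies (89), so Case studies counts as 100.
Weighted total:
  Capstone 99 × 0.18 = 17.82
  Presentations 84 × 0.13 = 10.92
  Term project 100 × 0.11 = 11
  Assignments 51 × 0.31 = 15.81
  Case studies 100 × 0.21 = 21
  Written exam 60 × 0.06 = 3.6
Sum = 80.15
80.15 is ≥ 79 and < 82 → B-

B-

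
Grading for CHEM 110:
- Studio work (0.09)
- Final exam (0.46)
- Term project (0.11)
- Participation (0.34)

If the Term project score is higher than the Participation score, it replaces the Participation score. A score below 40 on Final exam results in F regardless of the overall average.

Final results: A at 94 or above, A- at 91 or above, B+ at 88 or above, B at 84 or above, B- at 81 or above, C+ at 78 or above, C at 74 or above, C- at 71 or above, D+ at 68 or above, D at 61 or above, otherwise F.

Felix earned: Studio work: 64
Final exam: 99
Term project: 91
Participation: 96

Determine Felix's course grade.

Term project (91) ≤ Participation (96), so Participation stays at 96.
Final exam score 99 ≥ 40: minimum met.
Weighted total:
  Studio work 64 × 0.09 = 5.76
  Final exam 99 × 0.46 = 45.54
  Term project 91 × 0.11 = 10.01
  Participation 96 × 0.34 = 32.64
Sum = 93.95
93.95 is ≥ 91 and < 94 → A-

A-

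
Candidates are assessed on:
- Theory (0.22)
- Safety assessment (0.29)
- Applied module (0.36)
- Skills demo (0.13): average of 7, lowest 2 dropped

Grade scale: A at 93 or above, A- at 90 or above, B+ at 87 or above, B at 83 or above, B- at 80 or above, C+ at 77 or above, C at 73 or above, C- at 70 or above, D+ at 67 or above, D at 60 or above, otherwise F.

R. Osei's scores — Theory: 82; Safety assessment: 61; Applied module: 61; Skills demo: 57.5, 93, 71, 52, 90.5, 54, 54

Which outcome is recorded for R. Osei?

Skills demo: drop 52, 54 → average of remaining 5 = 366/5 = 73.2
Weighted total:
  Theory 82 × 0.22 = 18.04
  Safety assessment 61 × 0.29 = 17.69
  Applied module 61 × 0.36 = 21.96
  Skills demo 73.2 × 0.13 = 9.516
Sum = 67.206
67.206 is ≥ 67 and < 70 → D+

D+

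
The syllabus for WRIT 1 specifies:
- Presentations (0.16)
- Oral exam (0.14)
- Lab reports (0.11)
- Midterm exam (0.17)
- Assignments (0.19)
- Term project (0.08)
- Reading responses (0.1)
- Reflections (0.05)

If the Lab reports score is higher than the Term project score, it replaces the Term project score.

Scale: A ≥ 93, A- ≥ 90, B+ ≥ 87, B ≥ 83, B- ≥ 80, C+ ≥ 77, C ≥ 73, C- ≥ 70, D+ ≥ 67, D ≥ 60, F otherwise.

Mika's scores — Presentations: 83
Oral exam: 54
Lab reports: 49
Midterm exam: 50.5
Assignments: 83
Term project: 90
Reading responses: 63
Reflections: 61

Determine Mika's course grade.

Lab reports (49) ≤ Term project (90), so Term project stays at 90.
Weighted total:
  Presentations 83 × 0.16 = 13.28
  Oral exam 54 × 0.14 = 7.56
  Lab reports 49 × 0.11 = 5.39
  Midterm exam 50.5 × 0.17 = 8.585
  Assignments 83 × 0.19 = 15.77
  Term project 90 × 0.08 = 7.2
  Reading responses 63 × 0.1 = 6.3
  Reflections 61 × 0.05 = 3.05
Sum = 67.135
67.135 is ≥ 67 and < 70 → D+

D+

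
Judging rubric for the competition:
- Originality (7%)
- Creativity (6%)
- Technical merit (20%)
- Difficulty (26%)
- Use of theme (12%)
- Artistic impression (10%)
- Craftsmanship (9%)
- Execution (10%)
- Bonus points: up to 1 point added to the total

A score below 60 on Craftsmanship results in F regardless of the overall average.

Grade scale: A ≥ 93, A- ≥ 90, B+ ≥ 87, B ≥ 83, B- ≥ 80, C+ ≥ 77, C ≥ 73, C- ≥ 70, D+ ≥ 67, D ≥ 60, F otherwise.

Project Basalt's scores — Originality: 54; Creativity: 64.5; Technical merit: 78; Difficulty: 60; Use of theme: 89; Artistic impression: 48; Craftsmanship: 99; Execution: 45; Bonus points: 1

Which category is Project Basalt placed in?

Craftsmanship score 99 ≥ 60: minimum met.
Weighted total:
  Originality 54 × 0.07 = 3.78
  Creativity 64.5 × 0.06 = 3.87
  Technical merit 78 × 0.2 = 15.6
  Difficulty 60 × 0.26 = 15.6
  Use of theme 89 × 0.12 = 10.68
  Artistic impression 48 × 0.1 = 4.8
  Craftsmanship 99 × 0.09 = 8.91
  Execution 45 × 0.1 = 4.5
Sum = 67.74
Bonus points: 67.74 + 1 = 68.74
68.74 is ≥ 67 and < 70 → D+

D+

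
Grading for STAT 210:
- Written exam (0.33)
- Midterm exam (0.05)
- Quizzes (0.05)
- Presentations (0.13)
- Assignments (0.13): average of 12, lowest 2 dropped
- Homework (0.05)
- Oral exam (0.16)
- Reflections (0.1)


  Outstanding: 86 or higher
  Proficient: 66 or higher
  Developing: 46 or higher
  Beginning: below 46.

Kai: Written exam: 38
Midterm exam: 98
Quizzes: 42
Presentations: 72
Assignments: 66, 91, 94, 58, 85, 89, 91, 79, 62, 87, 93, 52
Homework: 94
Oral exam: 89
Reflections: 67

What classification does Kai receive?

Developing

Assignments: drop 52, 58 → average of remaining 10 = 837/10 = 83.7
Weighted total:
  Written exam 38 × 0.33 = 12.54
  Midterm exam 98 × 0.05 = 4.9
  Quizzes 42 × 0.05 = 2.1
  Presentations 72 × 0.13 = 9.36
  Assignments 83.7 × 0.13 = 10.881
  Homework 94 × 0.05 = 4.7
  Oral exam 89 × 0.16 = 14.24
  Reflections 67 × 0.1 = 6.7
Sum = 65.421
65.421 is ≥ 46 and < 66 → Developing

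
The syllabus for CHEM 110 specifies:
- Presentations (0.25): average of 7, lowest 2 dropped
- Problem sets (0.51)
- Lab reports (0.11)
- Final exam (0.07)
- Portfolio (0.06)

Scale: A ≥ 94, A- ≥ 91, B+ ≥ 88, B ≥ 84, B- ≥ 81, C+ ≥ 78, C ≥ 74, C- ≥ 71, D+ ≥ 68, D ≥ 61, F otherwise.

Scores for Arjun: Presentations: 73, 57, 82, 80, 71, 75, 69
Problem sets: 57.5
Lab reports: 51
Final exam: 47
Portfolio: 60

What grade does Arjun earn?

Presentations: drop 57, 69 → average of remaining 5 = 381/5 = 76.2
Weighted total:
  Presentations 76.2 × 0.25 = 19.05
  Problem sets 57.5 × 0.51 = 29.325
  Lab reports 51 × 0.11 = 5.61
  Final exam 47 × 0.07 = 3.29
  Portfolio 60 × 0.06 = 3.6
Sum = 60.875
60.875 < 61 → F

F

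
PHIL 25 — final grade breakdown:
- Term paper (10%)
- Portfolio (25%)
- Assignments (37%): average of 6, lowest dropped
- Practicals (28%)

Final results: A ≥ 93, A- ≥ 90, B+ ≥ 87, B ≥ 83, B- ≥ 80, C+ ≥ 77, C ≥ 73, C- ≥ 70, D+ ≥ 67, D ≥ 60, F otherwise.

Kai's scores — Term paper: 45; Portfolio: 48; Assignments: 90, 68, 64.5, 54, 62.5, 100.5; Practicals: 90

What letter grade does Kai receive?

C-

Assignments: drop 54 → average of remaining 5 = 385.5/5 = 77.1
Weighted total:
  Term paper 45 × 0.1 = 4.5
  Portfolio 48 × 0.25 = 12
  Assignments 77.1 × 0.37 = 28.527
  Practicals 90 × 0.28 = 25.2
Sum = 70.227
70.227 is ≥ 70 and < 73 → C-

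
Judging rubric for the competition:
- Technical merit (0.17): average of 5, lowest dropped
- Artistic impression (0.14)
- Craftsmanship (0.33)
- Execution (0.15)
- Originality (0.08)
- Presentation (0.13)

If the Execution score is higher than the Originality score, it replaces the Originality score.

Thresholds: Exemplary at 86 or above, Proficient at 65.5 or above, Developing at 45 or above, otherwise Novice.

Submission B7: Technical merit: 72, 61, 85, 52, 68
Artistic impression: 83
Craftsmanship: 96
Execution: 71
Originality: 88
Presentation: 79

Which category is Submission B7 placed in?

Proficient

Technical merit: drop 52 → average of remaining 4 = 286/4 = 71.5
Execution (71) ≤ Originality (88), so Originality stays at 88.
Weighted total:
  Technical merit 71.5 × 0.17 = 12.155
  Artistic impression 83 × 0.14 = 11.62
  Craftsmanship 96 × 0.33 = 31.68
  Execution 71 × 0.15 = 10.65
  Originality 88 × 0.08 = 7.04
  Presentation 79 × 0.13 = 10.27
Sum = 83.415
83.415 is ≥ 65.5 and < 86 → Proficient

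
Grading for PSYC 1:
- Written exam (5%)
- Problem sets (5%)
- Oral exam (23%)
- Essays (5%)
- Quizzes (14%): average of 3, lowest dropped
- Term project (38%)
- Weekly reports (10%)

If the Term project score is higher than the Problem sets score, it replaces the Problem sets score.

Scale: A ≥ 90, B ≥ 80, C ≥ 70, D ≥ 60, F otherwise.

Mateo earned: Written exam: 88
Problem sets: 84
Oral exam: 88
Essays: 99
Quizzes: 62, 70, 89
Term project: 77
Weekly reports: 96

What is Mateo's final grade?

Quizzes: drop 62 → average of remaining 2 = 159/2 = 79.5
Term project (77) ≤ Problem sets (84), so Problem sets stays at 84.
Weighted total:
  Written exam 88 × 0.05 = 4.4
  Problem sets 84 × 0.05 = 4.2
  Oral exam 88 × 0.23 = 20.24
  Essays 99 × 0.05 = 4.95
  Quizzes 79.5 × 0.14 = 11.13
  Term project 77 × 0.38 = 29.26
  Weekly reports 96 × 0.1 = 9.6
Sum = 83.78
83.78 is ≥ 80 and < 90 → B

B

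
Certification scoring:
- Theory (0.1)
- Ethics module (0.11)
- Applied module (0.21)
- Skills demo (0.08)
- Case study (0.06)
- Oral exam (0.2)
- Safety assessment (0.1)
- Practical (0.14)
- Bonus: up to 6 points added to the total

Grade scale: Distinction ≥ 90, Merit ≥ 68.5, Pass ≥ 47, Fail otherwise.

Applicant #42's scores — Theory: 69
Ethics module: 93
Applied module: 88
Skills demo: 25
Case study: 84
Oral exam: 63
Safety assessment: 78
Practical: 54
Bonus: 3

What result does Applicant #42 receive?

Weighted total:
  Theory 69 × 0.1 = 6.9
  Ethics module 93 × 0.11 = 10.23
  Applied module 88 × 0.21 = 18.48
  Skills demo 25 × 0.08 = 2
  Case study 84 × 0.06 = 5.04
  Oral exam 63 × 0.2 = 12.6
  Safety assessment 78 × 0.1 = 7.8
  Practical 54 × 0.14 = 7.56
Sum = 70.61
Bonus: 70.61 + 3 = 73.61
73.61 is ≥ 68.5 and < 90 → Merit

Merit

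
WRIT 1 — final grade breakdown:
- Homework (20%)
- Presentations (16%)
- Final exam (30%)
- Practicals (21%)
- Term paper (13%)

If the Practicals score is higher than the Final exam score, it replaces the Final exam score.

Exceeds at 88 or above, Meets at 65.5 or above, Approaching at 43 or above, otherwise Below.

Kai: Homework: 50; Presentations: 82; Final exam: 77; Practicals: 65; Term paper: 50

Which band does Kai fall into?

Meets

Practicals (65) ≤ Final exam (77), so Final exam stays at 77.
Weighted total:
  Homework 50 × 0.2 = 10
  Presentations 82 × 0.16 = 13.12
  Final exam 77 × 0.3 = 23.1
  Practicals 65 × 0.21 = 13.65
  Term paper 50 × 0.13 = 6.5
Sum = 66.37
66.37 is ≥ 65.5 and < 88 → Meets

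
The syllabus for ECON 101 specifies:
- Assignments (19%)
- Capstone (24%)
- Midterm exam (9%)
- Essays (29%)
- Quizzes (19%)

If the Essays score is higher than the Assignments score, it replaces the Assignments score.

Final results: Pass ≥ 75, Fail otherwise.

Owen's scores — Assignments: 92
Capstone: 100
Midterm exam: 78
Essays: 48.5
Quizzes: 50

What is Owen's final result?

Essays (48.5) ≤ Assignments (92), so Assignments stays at 92.
Weighted total:
  Assignments 92 × 0.19 = 17.48
  Capstone 100 × 0.24 = 24
  Midterm exam 78 × 0.09 = 7.02
  Essays 48.5 × 0.29 = 14.065
  Quizzes 50 × 0.19 = 9.5
Sum = 72.065
72.065 < 75 → Fail

Fail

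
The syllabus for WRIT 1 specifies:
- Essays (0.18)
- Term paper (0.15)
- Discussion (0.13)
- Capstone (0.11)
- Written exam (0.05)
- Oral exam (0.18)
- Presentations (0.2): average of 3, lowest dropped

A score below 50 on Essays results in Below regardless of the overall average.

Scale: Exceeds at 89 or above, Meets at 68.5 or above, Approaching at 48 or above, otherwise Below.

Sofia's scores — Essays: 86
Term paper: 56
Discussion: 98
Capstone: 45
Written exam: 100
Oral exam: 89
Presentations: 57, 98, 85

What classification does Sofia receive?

Meets

Presentations: drop 57 → average of remaining 2 = 183/2 = 91.5
Essays score 86 ≥ 50: minimum met.
Weighted total:
  Essays 86 × 0.18 = 15.48
  Term paper 56 × 0.15 = 8.4
  Discussion 98 × 0.13 = 12.74
  Capstone 45 × 0.11 = 4.95
  Written exam 100 × 0.05 = 5
  Oral exam 89 × 0.18 = 16.02
  Presentations 91.5 × 0.2 = 18.3
Sum = 80.89
80.89 is ≥ 68.5 and < 89 → Meets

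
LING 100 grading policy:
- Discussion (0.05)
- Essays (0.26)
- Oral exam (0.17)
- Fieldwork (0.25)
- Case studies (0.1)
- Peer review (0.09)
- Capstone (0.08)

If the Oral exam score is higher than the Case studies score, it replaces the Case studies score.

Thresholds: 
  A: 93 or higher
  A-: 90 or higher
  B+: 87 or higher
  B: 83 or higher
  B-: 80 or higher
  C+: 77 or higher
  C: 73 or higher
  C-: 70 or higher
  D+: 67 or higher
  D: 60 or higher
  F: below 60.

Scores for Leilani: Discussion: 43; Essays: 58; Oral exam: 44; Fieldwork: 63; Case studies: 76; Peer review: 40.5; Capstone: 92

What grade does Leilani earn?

Oral exam (44) ≤ Case studies (76), so Case studies stays at 76.
Weighted total:
  Discussion 43 × 0.05 = 2.15
  Essays 58 × 0.26 = 15.08
  Oral exam 44 × 0.17 = 7.48
  Fieldwork 63 × 0.25 = 15.75
  Case studies 76 × 0.1 = 7.6
  Peer review 40.5 × 0.09 = 3.645
  Capstone 92 × 0.08 = 7.36
Sum = 59.065
59.065 < 60 → F

F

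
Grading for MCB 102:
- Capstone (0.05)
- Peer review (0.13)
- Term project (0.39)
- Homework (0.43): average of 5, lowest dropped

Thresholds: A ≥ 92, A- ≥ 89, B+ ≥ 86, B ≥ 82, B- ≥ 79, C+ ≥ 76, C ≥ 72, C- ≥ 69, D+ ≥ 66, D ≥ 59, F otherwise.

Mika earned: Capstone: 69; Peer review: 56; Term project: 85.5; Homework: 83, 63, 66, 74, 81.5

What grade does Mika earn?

C+

Homework: drop 63 → average of remaining 4 = 304.5/4 = 76.125
Weighted total:
  Capstone 69 × 0.05 = 3.45
  Peer review 56 × 0.13 = 7.28
  Term project 85.5 × 0.39 = 33.345
  Homework 76.125 × 0.43 = 32.73375
Sum = 76.80875
76.80875 is ≥ 76 and < 79 → C+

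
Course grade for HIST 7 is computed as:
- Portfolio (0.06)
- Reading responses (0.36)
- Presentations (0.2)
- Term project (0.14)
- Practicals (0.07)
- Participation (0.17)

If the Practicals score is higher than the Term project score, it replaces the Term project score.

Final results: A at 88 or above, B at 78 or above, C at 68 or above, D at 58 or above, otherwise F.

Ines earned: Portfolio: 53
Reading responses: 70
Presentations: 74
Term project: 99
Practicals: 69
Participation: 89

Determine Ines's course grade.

Practicals (69) ≤ Term project (99), so Term project stays at 99.
Weighted total:
  Portfolio 53 × 0.06 = 3.18
  Reading responses 70 × 0.36 = 25.2
  Presentations 74 × 0.2 = 14.8
  Term project 99 × 0.14 = 13.86
  Practicals 69 × 0.07 = 4.83
  Participation 89 × 0.17 = 15.13
Sum = 77
77 is ≥ 68 and < 78 → C

C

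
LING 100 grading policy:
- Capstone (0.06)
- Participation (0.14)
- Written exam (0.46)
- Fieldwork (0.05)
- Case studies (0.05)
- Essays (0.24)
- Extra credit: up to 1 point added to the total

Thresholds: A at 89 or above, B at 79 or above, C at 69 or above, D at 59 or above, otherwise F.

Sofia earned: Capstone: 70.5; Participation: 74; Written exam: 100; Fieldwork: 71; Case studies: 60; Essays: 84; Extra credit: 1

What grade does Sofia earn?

Weighted total:
  Capstone 70.5 × 0.06 = 4.23
  Participation 74 × 0.14 = 10.36
  Written exam 100 × 0.46 = 46
  Fieldwork 71 × 0.05 = 3.55
  Case studies 60 × 0.05 = 3
  Essays 84 × 0.24 = 20.16
Sum = 87.3
Extra credit: 87.3 + 1 = 88.3
88.3 is ≥ 79 and < 89 → B

B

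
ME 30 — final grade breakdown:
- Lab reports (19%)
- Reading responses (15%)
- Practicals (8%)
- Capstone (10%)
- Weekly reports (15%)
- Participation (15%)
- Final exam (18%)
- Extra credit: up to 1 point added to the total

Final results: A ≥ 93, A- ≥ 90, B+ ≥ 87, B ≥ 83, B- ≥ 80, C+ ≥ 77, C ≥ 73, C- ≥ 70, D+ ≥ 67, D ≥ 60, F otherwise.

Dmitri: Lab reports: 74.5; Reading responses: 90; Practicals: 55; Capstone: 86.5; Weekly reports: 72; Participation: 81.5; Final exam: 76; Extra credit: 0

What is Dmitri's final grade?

C+

Weighted total:
  Lab reports 74.5 × 0.19 = 14.155
  Reading responses 90 × 0.15 = 13.5
  Practicals 55 × 0.08 = 4.4
  Capstone 86.5 × 0.1 = 8.65
  Weekly reports 72 × 0.15 = 10.8
  Participation 81.5 × 0.15 = 12.225
  Final exam 76 × 0.18 = 13.68
Sum = 77.41
Extra credit: 77.41 + 0 = 77.41
77.41 is ≥ 77 and < 80 → C+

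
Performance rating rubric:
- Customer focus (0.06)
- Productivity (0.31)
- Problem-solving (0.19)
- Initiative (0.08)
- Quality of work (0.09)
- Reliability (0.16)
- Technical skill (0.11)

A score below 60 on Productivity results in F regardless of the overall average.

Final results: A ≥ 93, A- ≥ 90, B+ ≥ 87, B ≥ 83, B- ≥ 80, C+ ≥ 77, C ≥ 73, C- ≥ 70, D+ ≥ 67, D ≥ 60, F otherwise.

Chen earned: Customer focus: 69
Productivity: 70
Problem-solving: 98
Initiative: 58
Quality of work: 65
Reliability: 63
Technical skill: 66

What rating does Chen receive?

C-

Productivity score 70 ≥ 60: minimum met.
Weighted total:
  Customer focus 69 × 0.06 = 4.14
  Productivity 70 × 0.31 = 21.7
  Problem-solving 98 × 0.19 = 18.62
  Initiative 58 × 0.08 = 4.64
  Quality of work 65 × 0.09 = 5.85
  Reliability 63 × 0.16 = 10.08
  Technical skill 66 × 0.11 = 7.26
Sum = 72.29
72.29 is ≥ 70 and < 73 → C-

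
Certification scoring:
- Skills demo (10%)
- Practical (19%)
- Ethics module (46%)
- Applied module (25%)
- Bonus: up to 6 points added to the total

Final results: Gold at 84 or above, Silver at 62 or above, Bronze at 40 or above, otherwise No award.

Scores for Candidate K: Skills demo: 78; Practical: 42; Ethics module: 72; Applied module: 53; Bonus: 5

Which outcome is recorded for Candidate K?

Silver

Weighted total:
  Skills demo 78 × 0.1 = 7.8
  Practical 42 × 0.19 = 7.98
  Ethics module 72 × 0.46 = 33.12
  Applied module 53 × 0.25 = 13.25
Sum = 62.15
Bonus: 62.15 + 5 = 67.15
67.15 is ≥ 62 and < 84 → Silver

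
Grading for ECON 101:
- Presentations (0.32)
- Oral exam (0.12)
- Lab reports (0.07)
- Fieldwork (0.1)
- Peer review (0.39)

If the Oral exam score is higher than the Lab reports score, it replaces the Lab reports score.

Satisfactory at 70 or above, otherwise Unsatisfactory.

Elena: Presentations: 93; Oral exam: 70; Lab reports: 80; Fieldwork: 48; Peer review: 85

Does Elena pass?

Oral exam (70) ≤ Lab reports (80), so Lab reports stays at 80.
Weighted total:
  Presentations 93 × 0.32 = 29.76
  Oral exam 70 × 0.12 = 8.4
  Lab reports 80 × 0.07 = 5.6
  Fieldwork 48 × 0.1 = 4.8
  Peer review 85 × 0.39 = 33.15
Sum = 81.71
81.71 ≥ 70 → Satisfactory

Satisfactory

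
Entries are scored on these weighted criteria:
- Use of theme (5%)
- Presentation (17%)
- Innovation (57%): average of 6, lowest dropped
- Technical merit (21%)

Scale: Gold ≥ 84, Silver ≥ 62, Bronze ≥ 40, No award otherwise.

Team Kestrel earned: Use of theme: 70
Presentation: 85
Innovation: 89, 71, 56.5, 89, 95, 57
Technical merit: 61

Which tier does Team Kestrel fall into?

Silver

Innovation: drop 56.5 → average of remaining 5 = 401/5 = 80.2
Weighted total:
  Use of theme 70 × 0.05 = 3.5
  Presentation 85 × 0.17 = 14.45
  Innovation 80.2 × 0.57 = 45.714
  Technical merit 61 × 0.21 = 12.81
Sum = 76.474
76.474 is ≥ 62 and < 84 → Silver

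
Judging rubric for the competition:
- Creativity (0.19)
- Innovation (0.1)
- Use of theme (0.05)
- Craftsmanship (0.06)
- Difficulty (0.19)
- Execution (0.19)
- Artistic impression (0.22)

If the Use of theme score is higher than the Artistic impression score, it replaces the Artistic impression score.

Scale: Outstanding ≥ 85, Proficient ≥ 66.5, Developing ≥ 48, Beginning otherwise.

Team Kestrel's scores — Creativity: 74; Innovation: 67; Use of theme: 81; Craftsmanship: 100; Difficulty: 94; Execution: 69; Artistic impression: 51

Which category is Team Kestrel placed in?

Proficient

Use of theme (81) > Artistic impression (51), so Artistic impression counts as 81.
Weighted total:
  Creativity 74 × 0.19 = 14.06
  Innovation 67 × 0.1 = 6.7
  Use of theme 81 × 0.05 = 4.05
  Craftsmanship 100 × 0.06 = 6
  Difficulty 94 × 0.19 = 17.86
  Execution 69 × 0.19 = 13.11
  Artistic impression 81 × 0.22 = 17.82
Sum = 79.6
79.6 is ≥ 66.5 and < 85 → Proficient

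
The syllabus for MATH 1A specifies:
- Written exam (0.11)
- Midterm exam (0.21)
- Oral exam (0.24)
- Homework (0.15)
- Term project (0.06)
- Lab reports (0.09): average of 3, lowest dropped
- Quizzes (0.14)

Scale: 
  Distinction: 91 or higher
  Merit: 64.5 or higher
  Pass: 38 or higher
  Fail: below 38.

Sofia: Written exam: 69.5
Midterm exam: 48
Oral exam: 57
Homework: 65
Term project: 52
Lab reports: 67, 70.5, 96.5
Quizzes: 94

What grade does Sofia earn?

Merit

Lab reports: drop 67 → average of remaining 2 = 167/2 = 83.5
Weighted total:
  Written exam 69.5 × 0.11 = 7.645
  Midterm exam 48 × 0.21 = 10.08
  Oral exam 57 × 0.24 = 13.68
  Homework 65 × 0.15 = 9.75
  Term project 52 × 0.06 = 3.12
  Lab reports 83.5 × 0.09 = 7.515
  Quizzes 94 × 0.14 = 13.16
Sum = 64.95
64.95 is ≥ 64.5 and < 91 → Merit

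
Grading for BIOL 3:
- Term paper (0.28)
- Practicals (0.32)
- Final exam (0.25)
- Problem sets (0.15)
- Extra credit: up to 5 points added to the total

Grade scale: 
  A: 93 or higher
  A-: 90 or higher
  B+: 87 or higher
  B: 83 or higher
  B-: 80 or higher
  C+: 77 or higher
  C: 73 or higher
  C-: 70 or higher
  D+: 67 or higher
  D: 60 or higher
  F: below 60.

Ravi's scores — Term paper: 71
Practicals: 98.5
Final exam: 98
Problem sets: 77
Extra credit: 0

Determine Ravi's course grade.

Weighted total:
  Term paper 71 × 0.28 = 19.88
  Practicals 98.5 × 0.32 = 31.52
  Final exam 98 × 0.25 = 24.5
  Problem sets 77 × 0.15 = 11.55
Sum = 87.45
Extra credit: 87.45 + 0 = 87.45
87.45 is ≥ 87 and < 90 → B+

B+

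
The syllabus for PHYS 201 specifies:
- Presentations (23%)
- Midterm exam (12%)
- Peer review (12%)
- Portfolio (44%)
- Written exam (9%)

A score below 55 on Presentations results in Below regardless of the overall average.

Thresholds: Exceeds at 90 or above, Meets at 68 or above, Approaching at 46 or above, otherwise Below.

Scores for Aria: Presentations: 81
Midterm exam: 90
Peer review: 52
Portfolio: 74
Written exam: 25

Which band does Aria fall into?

Meets

Presentations score 81 ≥ 55: minimum met.
Weighted total:
  Presentations 81 × 0.23 = 18.63
  Midterm exam 90 × 0.12 = 10.8
  Peer review 52 × 0.12 = 6.24
  Portfolio 74 × 0.44 = 32.56
  Written exam 25 × 0.09 = 2.25
Sum = 70.48
70.48 is ≥ 68 and < 90 → Meets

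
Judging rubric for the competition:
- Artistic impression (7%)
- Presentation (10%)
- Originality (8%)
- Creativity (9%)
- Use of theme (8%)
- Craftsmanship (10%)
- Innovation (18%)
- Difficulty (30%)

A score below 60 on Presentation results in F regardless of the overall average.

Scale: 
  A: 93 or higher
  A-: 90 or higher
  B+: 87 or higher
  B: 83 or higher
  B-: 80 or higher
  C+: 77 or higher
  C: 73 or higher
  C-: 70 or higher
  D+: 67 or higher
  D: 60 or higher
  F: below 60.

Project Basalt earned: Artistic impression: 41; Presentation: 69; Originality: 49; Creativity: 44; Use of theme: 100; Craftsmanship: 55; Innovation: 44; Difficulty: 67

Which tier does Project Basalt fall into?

F

Presentation score 69 ≥ 60: minimum met.
Weighted total:
  Artistic impression 41 × 0.07 = 2.87
  Presentation 69 × 0.1 = 6.9
  Originality 49 × 0.08 = 3.92
  Creativity 44 × 0.09 = 3.96
  Use of theme 100 × 0.08 = 8
  Craftsmanship 55 × 0.1 = 5.5
  Innovation 44 × 0.18 = 7.92
  Difficulty 67 × 0.3 = 20.1
Sum = 59.17
59.17 < 60 → F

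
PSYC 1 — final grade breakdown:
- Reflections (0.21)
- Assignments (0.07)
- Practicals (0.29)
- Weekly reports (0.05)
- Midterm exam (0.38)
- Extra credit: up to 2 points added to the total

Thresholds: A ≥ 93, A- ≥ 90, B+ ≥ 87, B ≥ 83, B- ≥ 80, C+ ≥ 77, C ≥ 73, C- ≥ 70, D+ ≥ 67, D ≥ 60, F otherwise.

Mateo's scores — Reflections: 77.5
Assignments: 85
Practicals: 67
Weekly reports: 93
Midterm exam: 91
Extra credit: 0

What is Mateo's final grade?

B-

Weighted total:
  Reflections 77.5 × 0.21 = 16.275
  Assignments 85 × 0.07 = 5.95
  Practicals 67 × 0.29 = 19.43
  Weekly reports 93 × 0.05 = 4.65
  Midterm exam 91 × 0.38 = 34.58
Sum = 80.885
Extra credit: 80.885 + 0 = 80.885
80.885 is ≥ 80 and < 83 → B-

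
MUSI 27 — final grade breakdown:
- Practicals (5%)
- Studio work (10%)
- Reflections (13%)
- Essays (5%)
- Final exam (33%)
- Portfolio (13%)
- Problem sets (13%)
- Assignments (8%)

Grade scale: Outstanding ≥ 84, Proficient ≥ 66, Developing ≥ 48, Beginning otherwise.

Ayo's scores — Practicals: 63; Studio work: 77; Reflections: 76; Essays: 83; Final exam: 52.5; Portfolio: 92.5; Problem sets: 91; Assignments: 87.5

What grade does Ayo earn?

Proficient

Weighted total:
  Practicals 63 × 0.05 = 3.15
  Studio work 77 × 0.1 = 7.7
  Reflections 76 × 0.13 = 9.88
  Essays 83 × 0.05 = 4.15
  Final exam 52.5 × 0.33 = 17.325
  Portfolio 92.5 × 0.13 = 12.025
  Problem sets 91 × 0.13 = 11.83
  Assignments 87.5 × 0.08 = 7
Sum = 73.06
73.06 is ≥ 66 and < 84 → Proficient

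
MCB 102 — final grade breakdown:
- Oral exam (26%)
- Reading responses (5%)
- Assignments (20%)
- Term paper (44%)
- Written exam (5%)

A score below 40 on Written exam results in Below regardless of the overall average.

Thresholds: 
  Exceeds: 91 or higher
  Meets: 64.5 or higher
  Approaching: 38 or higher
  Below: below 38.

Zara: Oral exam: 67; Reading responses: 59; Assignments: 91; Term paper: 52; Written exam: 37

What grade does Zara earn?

Written exam score 37 < 40: minimum not met.
Weighted total:
  Oral exam 67 × 0.26 = 17.42
  Reading responses 59 × 0.05 = 2.95
  Assignments 91 × 0.2 = 18.2
  Term paper 52 × 0.44 = 22.88
  Written exam 37 × 0.05 = 1.85
Sum = 63.3
Because the Written exam minimum was not met, the result is Below.

Below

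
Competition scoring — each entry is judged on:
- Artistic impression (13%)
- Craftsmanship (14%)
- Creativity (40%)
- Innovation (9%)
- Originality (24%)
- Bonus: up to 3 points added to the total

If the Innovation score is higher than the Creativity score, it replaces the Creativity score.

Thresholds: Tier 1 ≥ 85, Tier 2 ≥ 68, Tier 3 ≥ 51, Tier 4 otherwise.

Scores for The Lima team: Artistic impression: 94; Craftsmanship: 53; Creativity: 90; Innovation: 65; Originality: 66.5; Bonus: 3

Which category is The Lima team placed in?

Tier 2

Innovation (65) ≤ Creativity (90), so Creativity stays at 90.
Weighted total:
  Artistic impression 94 × 0.13 = 12.22
  Craftsmanship 53 × 0.14 = 7.42
  Creativity 90 × 0.4 = 36
  Innovation 65 × 0.09 = 5.85
  Originality 66.5 × 0.24 = 15.96
Sum = 77.45
Bonus: 77.45 + 3 = 80.45
80.45 is ≥ 68 and < 85 → Tier 2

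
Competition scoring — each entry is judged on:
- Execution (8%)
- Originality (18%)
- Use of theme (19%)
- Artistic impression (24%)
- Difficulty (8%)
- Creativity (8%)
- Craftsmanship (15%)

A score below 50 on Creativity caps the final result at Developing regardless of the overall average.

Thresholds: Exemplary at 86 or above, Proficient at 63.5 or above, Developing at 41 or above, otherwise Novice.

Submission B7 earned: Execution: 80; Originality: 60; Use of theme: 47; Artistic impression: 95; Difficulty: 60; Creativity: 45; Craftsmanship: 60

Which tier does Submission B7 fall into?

Developing

Creativity score 45 < 50: minimum not met.
Weighted total:
  Execution 80 × 0.08 = 6.4
  Originality 60 × 0.18 = 10.8
  Use of theme 47 × 0.19 = 8.93
  Artistic impression 95 × 0.24 = 22.8
  Difficulty 60 × 0.08 = 4.8
  Creativity 45 × 0.08 = 3.6
  Craftsmanship 60 × 0.15 = 9
Sum = 66.33
66.33 would be Proficient; cap at Developing applies → Developing.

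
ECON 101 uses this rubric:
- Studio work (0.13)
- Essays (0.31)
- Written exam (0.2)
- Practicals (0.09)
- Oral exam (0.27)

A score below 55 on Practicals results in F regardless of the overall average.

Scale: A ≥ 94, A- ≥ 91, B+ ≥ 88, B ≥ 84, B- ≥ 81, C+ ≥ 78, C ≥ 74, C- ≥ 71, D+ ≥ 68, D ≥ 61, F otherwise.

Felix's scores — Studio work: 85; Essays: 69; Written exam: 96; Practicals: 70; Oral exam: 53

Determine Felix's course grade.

C-

Practicals score 70 ≥ 55: minimum met.
Weighted total:
  Studio work 85 × 0.13 = 11.05
  Essays 69 × 0.31 = 21.39
  Written exam 96 × 0.2 = 19.2
  Practicals 70 × 0.09 = 6.3
  Oral exam 53 × 0.27 = 14.31
Sum = 72.25
72.25 is ≥ 71 and < 74 → C-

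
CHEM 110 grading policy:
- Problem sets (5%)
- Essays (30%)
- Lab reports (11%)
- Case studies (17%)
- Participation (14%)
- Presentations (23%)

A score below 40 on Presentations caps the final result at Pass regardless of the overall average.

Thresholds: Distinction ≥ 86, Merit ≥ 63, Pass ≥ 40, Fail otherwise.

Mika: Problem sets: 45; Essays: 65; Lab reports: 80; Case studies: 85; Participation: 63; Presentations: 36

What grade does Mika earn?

Pass

Presentations score 36 < 40: minimum not met.
Weighted total:
  Problem sets 45 × 0.05 = 2.25
  Essays 65 × 0.3 = 19.5
  Lab reports 80 × 0.11 = 8.8
  Case studies 85 × 0.17 = 14.45
  Participation 63 × 0.14 = 8.82
  Presentations 36 × 0.23 = 8.28
Sum = 62.1
62.1 would be Pass; cap at Pass applies → Pass.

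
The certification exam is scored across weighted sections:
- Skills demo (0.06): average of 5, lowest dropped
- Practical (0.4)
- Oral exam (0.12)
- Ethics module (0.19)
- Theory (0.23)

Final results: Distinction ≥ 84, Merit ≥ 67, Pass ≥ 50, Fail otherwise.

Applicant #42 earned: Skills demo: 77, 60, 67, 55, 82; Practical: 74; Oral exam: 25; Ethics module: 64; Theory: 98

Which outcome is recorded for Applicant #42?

Merit

Skills demo: drop 55 → average of remaining 4 = 286/4 = 71.5
Weighted total:
  Skills demo 71.5 × 0.06 = 4.29
  Practical 74 × 0.4 = 29.6
  Oral exam 25 × 0.12 = 3
  Ethics module 64 × 0.19 = 12.16
  Theory 98 × 0.23 = 22.54
Sum = 71.59
71.59 is ≥ 67 and < 84 → Merit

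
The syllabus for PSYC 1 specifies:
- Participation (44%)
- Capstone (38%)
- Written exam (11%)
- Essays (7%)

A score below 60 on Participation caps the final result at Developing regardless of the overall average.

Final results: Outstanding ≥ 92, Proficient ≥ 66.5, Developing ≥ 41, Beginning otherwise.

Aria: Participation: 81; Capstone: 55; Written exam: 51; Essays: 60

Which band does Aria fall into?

Participation score 81 ≥ 60: minimum met.
Weighted total:
  Participation 81 × 0.44 = 35.64
  Capstone 55 × 0.38 = 20.9
  Written exam 51 × 0.11 = 5.61
  Essays 60 × 0.07 = 4.2
Sum = 66.35
66.35 is ≥ 41 and < 66.5 → Developing

Developing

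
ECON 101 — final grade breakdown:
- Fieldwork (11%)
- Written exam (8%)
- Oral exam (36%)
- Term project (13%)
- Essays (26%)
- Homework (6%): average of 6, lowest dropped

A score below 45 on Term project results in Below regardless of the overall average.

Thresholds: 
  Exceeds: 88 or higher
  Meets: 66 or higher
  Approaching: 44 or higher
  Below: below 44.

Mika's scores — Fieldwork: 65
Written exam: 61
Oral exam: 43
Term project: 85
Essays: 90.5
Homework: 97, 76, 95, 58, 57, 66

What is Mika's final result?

Meets

Homework: drop 57 → average of remaining 5 = 392/5 = 78.4
Term project score 85 ≥ 45: minimum met.
Weighted total:
  Fieldwork 65 × 0.11 = 7.15
  Written exam 61 × 0.08 = 4.88
  Oral exam 43 × 0.36 = 15.48
  Term project 85 × 0.13 = 11.05
  Essays 90.5 × 0.26 = 23.53
  Homework 78.4 × 0.06 = 4.704
Sum = 66.794
66.794 is ≥ 66 and < 88 → Meets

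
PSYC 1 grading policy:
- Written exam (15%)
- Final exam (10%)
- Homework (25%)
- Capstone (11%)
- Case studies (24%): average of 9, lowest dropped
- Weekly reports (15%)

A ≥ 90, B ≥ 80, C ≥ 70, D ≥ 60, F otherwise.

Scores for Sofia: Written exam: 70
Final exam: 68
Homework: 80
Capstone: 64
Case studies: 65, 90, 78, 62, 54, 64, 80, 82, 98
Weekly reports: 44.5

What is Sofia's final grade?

Case studies: drop 54 → average of remaining 8 = 619/8 = 77.375
Weighted total:
  Written exam 70 × 0.15 = 10.5
  Final exam 68 × 0.1 = 6.8
  Homework 80 × 0.25 = 20
  Capstone 64 × 0.11 = 7.04
  Case studies 77.375 × 0.24 = 18.57
  Weekly reports 44.5 × 0.15 = 6.675
Sum = 69.585
69.585 is ≥ 60 and < 70 → D

D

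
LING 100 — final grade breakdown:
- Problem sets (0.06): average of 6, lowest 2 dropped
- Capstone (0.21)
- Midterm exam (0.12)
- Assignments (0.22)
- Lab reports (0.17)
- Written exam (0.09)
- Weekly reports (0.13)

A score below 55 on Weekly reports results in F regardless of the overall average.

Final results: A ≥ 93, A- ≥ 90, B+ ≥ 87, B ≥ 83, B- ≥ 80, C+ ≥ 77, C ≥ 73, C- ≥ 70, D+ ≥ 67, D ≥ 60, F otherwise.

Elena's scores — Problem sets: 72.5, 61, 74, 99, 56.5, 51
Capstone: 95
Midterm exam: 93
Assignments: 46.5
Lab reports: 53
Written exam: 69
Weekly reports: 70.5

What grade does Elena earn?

C-

Problem sets: drop 51, 56.5 → average of remaining 4 = 306.5/4 = 76.625
Weekly reports score 70.5 ≥ 55: minimum met.
Weighted total:
  Problem sets 76.625 × 0.06 = 4.5975
  Capstone 95 × 0.21 = 19.95
  Midterm exam 93 × 0.12 = 11.16
  Assignments 46.5 × 0.22 = 10.23
  Lab reports 53 × 0.17 = 9.01
  Written exam 69 × 0.09 = 6.21
  Weekly reports 70.5 × 0.13 = 9.165
Sum = 70.3225
70.3225 is ≥ 70 and < 73 → C-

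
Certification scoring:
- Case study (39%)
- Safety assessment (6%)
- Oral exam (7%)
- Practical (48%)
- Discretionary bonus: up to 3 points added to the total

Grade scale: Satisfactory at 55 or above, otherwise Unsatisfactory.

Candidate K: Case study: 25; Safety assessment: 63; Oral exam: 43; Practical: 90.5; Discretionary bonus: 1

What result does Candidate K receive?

Weighted total:
  Case study 25 × 0.39 = 9.75
  Safety assessment 63 × 0.06 = 3.78
  Oral exam 43 × 0.07 = 3.01
  Practical 90.5 × 0.48 = 43.44
Sum = 59.98
Discretionary bonus: 59.98 + 1 = 60.98
60.98 ≥ 55 → Satisfactory

Satisfactory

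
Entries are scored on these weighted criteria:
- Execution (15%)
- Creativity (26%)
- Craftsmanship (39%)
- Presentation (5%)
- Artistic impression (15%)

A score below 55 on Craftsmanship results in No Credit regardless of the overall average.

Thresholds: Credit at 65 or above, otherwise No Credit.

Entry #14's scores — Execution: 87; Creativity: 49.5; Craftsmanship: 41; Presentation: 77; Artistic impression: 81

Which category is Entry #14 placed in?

Craftsmanship score 41 < 55: minimum not met.
Weighted total:
  Execution 87 × 0.15 = 13.05
  Creativity 49.5 × 0.26 = 12.87
  Craftsmanship 41 × 0.39 = 15.99
  Presentation 77 × 0.05 = 3.85
  Artistic impression 81 × 0.15 = 12.15
Sum = 57.91
Because the Craftsmanship minimum was not met, the result is No Credit.

No Credit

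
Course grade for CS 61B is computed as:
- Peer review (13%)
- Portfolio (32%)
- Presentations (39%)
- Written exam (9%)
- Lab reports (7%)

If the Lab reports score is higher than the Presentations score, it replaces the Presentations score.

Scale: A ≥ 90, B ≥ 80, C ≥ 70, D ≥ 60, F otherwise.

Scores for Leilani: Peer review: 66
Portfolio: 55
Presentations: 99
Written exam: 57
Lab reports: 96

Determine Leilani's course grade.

C

Lab reports (96) ≤ Presentations (99), so Presentations stays at 99.
Weighted total:
  Peer review 66 × 0.13 = 8.58
  Portfolio 55 × 0.32 = 17.6
  Presentations 99 × 0.39 = 38.61
  Written exam 57 × 0.09 = 5.13
  Lab reports 96 × 0.07 = 6.72
Sum = 76.64
76.64 is ≥ 70 and < 80 → C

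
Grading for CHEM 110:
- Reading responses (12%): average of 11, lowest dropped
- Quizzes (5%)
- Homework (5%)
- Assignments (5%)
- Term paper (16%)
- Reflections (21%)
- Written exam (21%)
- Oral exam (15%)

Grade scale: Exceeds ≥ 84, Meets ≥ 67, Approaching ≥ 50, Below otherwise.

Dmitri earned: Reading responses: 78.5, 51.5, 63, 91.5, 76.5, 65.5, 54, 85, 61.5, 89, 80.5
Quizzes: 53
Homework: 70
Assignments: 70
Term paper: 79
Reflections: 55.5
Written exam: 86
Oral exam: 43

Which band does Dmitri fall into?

Meets

Reading responses: drop 51.5 → average of remaining 10 = 745/10 = 74.5
Weighted total:
  Reading responses 74.5 × 0.12 = 8.94
  Quizzes 53 × 0.05 = 2.65
  Homework 70 × 0.05 = 3.5
  Assignments 70 × 0.05 = 3.5
  Term paper 79 × 0.16 = 12.64
  Reflections 55.5 × 0.21 = 11.655
  Written exam 86 × 0.21 = 18.06
  Oral exam 43 × 0.15 = 6.45
Sum = 67.395
67.395 is ≥ 67 and < 84 → Meets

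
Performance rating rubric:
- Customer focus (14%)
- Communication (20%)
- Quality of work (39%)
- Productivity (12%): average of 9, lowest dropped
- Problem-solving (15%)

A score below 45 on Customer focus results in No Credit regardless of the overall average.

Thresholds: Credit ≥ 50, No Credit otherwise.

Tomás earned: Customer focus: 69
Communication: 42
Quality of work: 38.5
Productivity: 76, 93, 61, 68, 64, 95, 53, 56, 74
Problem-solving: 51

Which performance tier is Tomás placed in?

Productivity: drop 53 → average of remaining 8 = 587/8 = 73.375
Customer focus score 69 ≥ 45: minimum met.
Weighted total:
  Customer focus 69 × 0.14 = 9.66
  Communication 42 × 0.2 = 8.4
  Quality of work 38.5 × 0.39 = 15.015
  Productivity 73.375 × 0.12 = 8.805
  Problem-solving 51 × 0.15 = 7.65
Sum = 49.53
49.53 < 50 → No Credit

No Credit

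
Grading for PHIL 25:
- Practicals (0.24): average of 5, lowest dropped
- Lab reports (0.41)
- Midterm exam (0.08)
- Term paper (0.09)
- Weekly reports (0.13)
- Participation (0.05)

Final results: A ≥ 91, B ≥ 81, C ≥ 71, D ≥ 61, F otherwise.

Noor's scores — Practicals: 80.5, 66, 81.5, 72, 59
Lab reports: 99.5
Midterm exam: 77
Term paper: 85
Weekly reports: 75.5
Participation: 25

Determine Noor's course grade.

B

Practicals: drop 59 → average of remaining 4 = 300/4 = 75
Weighted total:
  Practicals 75 × 0.24 = 18
  Lab reports 99.5 × 0.41 = 40.795
  Midterm exam 77 × 0.08 = 6.16
  Term paper 85 × 0.09 = 7.65
  Weekly reports 75.5 × 0.13 = 9.815
  Participation 25 × 0.05 = 1.25
Sum = 83.67
83.67 is ≥ 81 and < 91 → B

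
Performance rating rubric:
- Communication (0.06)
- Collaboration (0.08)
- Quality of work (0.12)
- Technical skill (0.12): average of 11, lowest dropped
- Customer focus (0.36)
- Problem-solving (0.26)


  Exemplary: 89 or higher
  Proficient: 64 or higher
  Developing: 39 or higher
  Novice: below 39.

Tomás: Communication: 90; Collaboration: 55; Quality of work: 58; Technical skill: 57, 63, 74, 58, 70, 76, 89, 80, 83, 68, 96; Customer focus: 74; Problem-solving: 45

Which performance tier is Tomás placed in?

Proficient

Technical skill: drop 57 → average of remaining 10 = 757/10 = 75.7
Weighted total:
  Communication 90 × 0.06 = 5.4
  Collaboration 55 × 0.08 = 4.4
  Quality of work 58 × 0.12 = 6.96
  Technical skill 75.7 × 0.12 = 9.084
  Customer focus 74 × 0.36 = 26.64
  Problem-solving 45 × 0.26 = 11.7
Sum = 64.184
64.184 is ≥ 64 and < 89 → Proficient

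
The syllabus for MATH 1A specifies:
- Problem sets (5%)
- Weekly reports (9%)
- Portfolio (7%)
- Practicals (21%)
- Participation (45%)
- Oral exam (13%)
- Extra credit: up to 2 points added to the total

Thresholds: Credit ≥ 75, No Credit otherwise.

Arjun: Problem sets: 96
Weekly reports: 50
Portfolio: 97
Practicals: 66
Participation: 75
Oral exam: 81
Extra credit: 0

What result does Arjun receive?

Weighted total:
  Problem sets 96 × 0.05 = 4.8
  Weekly reports 50 × 0.09 = 4.5
  Portfolio 97 × 0.07 = 6.79
  Practicals 66 × 0.21 = 13.86
  Participation 75 × 0.45 = 33.75
  Oral exam 81 × 0.13 = 10.53
Sum = 74.23
Extra credit: 74.23 + 0 = 74.23
74.23 < 75 → No Credit

No Credit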